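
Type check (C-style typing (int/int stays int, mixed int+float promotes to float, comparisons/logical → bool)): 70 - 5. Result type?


Operand types: int - int
Rule: mixed int/float promotes to float; int/int stays int
Result type: int


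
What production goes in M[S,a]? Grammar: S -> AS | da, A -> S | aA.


For [S, a]: 'a' ∈ FIRST(AS)
Entry: S -> AS


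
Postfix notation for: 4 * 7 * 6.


Left to right (same or higher precedence on left)
Postfix: 4 7 * 6 *


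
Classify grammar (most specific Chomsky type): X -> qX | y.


Right-linear: every RHS is a terminal or a terminal followed by one nonterminal
Classification: Type 3 (Regular)


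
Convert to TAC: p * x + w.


Break into single-operator statements:
t1 = p * x
t2 = t1 + w


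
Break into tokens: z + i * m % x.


Scan left to right, longest-match per lexeme
Tokens: ID(z), OP(+), ID(i), OP(*), ID(m), OP(%), ID(x)


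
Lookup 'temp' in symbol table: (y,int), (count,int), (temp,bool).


Lookup 'temp' → type bool


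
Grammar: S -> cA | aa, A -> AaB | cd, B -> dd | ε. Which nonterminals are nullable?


A nonterminal is nullable iff some alternative derives ε (directly, or every symbol in it is nullable)
Nullable: {B}


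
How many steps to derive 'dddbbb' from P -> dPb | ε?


Derivation: P => dPb => ddPbb => dddPbbb => dddbbb
Steps: 4


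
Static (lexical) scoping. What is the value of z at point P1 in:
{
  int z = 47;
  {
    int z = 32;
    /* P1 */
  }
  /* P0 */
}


z declared in the same block as P1
z = 32


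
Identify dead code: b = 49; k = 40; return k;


b is assigned but never read
Dead: 'b = 49'


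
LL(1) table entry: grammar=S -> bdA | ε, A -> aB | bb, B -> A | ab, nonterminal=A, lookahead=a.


For [A, a]: 'a' ∈ FIRST(aB)
Entry: A -> aB


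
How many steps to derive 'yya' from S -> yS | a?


Derivation: S => yS => yyS => yya
Steps: 3


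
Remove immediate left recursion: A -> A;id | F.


Left-recursive alternatives: A;id; non-recursive: F
Introduce A': A -> FA', A' -> ;idA' | ε


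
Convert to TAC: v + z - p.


Break into single-operator statements:
t1 = v + z
t2 = t1 - p


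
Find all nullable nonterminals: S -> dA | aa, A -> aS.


A nonterminal is nullable iff some alternative derives ε (directly, or every symbol in it is nullable)
Nullable: {}


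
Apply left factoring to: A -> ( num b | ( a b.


Common prefix: '('
Factored: A -> ( A', A' -> num b | a b


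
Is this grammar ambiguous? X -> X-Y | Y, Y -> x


precedence layered via separate nonterminal Y: deterministic
Unambiguous


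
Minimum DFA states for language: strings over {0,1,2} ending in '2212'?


Track the longest suffix of input matching a prefix of '2212': 5 classes (prefixes of length 0..4)
Minimal DFA: 5 states


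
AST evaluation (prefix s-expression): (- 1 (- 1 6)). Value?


Evaluate inner: (- 1 6) = -5
Evaluate root: (- 1 -5) = 6
Result: 6


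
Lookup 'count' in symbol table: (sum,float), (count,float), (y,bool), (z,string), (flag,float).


Lookup 'count' → type float


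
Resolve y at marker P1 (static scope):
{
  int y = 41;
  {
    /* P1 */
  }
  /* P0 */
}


P1's block does not declare y; resolves to the enclosing declaration at depth 0
y = 41


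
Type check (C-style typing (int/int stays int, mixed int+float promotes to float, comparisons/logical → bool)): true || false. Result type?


Operand types: bool || bool
Rule: logical operators take bool operands and yield bool
Result type: bool


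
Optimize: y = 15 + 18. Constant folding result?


15 + 18 = 33 at compile time
Optimized: y = 33


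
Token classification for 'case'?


Pattern: reserved word
Type: KEYWORD


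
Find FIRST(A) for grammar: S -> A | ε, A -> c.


Per alternative of A: FIRST(c) = {c}
FIRST(A) = {c}


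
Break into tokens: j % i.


Scan left to right, longest-match per lexeme
Tokens: ID(j), OP(%), ID(i)


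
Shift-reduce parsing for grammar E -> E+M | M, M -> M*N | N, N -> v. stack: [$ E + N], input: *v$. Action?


'N' (not preceded by M*) is the handle for M -> N
Action: reduce (M -> N)


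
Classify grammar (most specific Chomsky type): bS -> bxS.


LHS has context (more than one symbol) and |LHS| ≤ |RHS|
Classification: Type 1 (Context-Sensitive)


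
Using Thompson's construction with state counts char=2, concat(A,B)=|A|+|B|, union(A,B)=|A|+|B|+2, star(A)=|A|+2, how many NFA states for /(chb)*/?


Syntax tree has 3 char leaf(s), 0 union(s), 1 star(s)
chars contribute 3×2 = 6; each union adds +2; each star adds +2
Total: 6 + 0 + 2 = 8 states


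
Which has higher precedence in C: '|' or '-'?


'-' is additive (level 9); '|' is bitwise OR (level 3)
Higher level binds tighter
'-' has higher precedence than '|'


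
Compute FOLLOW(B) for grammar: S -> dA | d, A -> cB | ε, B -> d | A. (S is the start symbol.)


$ ∈ FOLLOW(S). For each A -> αBβ: add FIRST(β)\{ε} to FOLLOW(B); if β nullable, add FOLLOW(A).
FOLLOW(B) = {$}


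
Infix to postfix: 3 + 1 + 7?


Left to right (same or higher precedence on left)
Postfix: 3 1 + 7 +


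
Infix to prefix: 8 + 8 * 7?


'*' binds tighter: tree is (+ 8 (* 8 7))
Prefix: + 8 * 8 7


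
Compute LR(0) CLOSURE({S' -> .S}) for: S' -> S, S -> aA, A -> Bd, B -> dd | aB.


Start: S' -> .S
For each item with dot before a nonterminal B, add B -> .γ for every B-production
Closure: [S' -> .S, S -> .aA]


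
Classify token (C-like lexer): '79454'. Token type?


Pattern: digits only
Type: INTEGER_LITERAL


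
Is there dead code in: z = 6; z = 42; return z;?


first assignment to z is overwritten before any read
Dead: 'z = 6'


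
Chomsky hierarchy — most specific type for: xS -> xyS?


LHS has context (more than one symbol) and |LHS| ≤ |RHS|
Classification: Type 1 (Context-Sensitive)


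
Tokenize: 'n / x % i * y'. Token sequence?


Scan left to right, longest-match per lexeme
Tokens: ID(n), OP(/), ID(x), OP(%), ID(i), OP(*), ID(y)


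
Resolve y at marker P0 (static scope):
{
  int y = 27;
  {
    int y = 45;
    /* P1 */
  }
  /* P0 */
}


y declared in the same block as P0
y = 27


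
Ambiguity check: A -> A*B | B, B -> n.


precedence layered via separate nonterminal B: deterministic
Unambiguous


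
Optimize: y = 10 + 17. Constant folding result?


10 + 17 = 27 at compile time
Optimized: y = 27


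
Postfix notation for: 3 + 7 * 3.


* has higher precedence, evaluate 7*3 first
Postfix: 3 7 3 * +


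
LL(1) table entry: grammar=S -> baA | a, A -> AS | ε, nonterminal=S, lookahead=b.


For [S, b]: 'b' ∈ FIRST(baA)
Entry: S -> baA


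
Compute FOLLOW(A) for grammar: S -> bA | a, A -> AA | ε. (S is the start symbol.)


$ ∈ FOLLOW(S). For each A -> αBβ: add FIRST(β)\{ε} to FOLLOW(B); if β nullable, add FOLLOW(A).
FOLLOW(A) = {$}


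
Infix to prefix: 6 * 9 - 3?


left-to-right (same/higher precedence on left): tree is (- (* 6 9) 3)
Prefix: - * 6 9 3


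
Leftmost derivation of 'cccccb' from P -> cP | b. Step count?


Derivation: P => cP => ccP => cccP => ccccP => cccccP => cccccb
Steps: 6


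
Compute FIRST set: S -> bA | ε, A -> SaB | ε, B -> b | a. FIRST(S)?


Per alternative of S: FIRST(bA) = {b}; FIRST(ε) = {ε}
FIRST(S) = {b, ε}


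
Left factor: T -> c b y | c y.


Common prefix: 'c'
Factored: T -> c T', T' -> b y | y


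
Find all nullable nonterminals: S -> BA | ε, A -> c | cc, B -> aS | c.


A nonterminal is nullable iff some alternative derives ε (directly, or every symbol in it is nullable)
Nullable: {S}


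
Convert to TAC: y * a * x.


Break into single-operator statements:
t1 = y * a
t2 = t1 * x


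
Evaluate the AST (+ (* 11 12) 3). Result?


Evaluate inner: (* 11 12) = 132
Evaluate root: (+ 132 3) = 135
Result: 135


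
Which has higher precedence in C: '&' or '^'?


'&' is bitwise AND (level 5); '^' is bitwise XOR (level 4)
Higher level binds tighter
'&' has higher precedence than '^'


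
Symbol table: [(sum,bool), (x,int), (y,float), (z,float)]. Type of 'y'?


Lookup 'y' → type float


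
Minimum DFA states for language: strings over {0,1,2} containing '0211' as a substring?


KMP-style automaton: 4 progress states + 1 absorbing accept = 5
Minimal DFA: 5 states


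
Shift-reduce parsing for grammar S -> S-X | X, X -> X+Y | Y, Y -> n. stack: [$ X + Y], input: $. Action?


handle 'X+Y' on top
Action: reduce (X -> X+Y)


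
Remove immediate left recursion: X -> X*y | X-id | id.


Left-recursive alternatives: X*y, X-id; non-recursive: id
Introduce X': X -> idX', X' -> *yX' | -idX' | ε


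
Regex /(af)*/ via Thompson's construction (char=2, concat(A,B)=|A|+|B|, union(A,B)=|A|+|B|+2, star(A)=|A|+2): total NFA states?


Syntax tree has 2 char leaf(s), 0 union(s), 1 star(s)
chars contribute 2×2 = 4; each union adds +2; each star adds +2
Total: 4 + 0 + 2 = 6 states


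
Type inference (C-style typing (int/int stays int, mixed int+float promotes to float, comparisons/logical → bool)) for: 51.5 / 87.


Operand types: float / int
Rule: mixed int/float promotes to float; int/int stays int
Result type: float


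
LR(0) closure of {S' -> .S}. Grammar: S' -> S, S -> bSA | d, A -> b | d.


Start: S' -> .S
For each item with dot before a nonterminal B, add B -> .γ for every B-production
Closure: [S' -> .S, S -> .bSA, S -> .d]


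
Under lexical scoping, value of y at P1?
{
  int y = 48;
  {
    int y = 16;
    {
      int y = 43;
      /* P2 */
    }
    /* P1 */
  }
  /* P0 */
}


y declared in the same block as P1
y = 16


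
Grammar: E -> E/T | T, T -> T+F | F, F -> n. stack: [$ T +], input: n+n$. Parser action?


no handle; shift 'n'
Action: shift


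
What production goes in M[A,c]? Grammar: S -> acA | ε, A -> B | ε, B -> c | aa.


For [A, c]: 'c' ∈ FIRST(B)
Entry: A -> B


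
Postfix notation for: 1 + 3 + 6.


Left to right (same or higher precedence on left)
Postfix: 1 3 + 6 +


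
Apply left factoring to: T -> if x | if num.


Common prefix: 'if'
Factored: T -> if T', T' -> x | num


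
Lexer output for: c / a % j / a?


Scan left to right, longest-match per lexeme
Tokens: ID(c), OP(/), ID(a), OP(%), ID(j), OP(/), ID(a)


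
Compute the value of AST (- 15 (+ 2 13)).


Evaluate inner: (+ 2 13) = 15
Evaluate root: (- 15 15) = 0
Result: 0


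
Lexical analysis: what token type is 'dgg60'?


Pattern: letter/underscore followed by alphanumerics, not a keyword
Type: IDENTIFIER


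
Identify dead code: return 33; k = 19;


statement follows a return and is unreachable
Dead: 'k = 19'


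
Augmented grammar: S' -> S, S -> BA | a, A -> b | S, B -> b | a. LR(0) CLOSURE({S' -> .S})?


Start: S' -> .S
For each item with dot before a nonterminal B, add B -> .γ for every B-production
Closure: [S' -> .S, S -> .BA, S -> .a, B -> .b, B -> .a]


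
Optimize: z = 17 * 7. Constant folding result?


17 * 7 = 119 at compile time
Optimized: z = 119


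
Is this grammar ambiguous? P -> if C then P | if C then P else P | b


dangling else: 'if C then if C then b else b' parses two ways
Ambiguous


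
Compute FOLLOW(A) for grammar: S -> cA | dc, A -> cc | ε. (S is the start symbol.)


$ ∈ FOLLOW(S). For each A -> αBβ: add FIRST(β)\{ε} to FOLLOW(B); if β nullable, add FOLLOW(A).
FOLLOW(A) = {$}


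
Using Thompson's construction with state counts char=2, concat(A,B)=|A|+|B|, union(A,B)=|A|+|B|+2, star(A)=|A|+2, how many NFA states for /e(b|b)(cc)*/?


Syntax tree has 5 char leaf(s), 1 union(s), 1 star(s)
chars contribute 5×2 = 10; each union adds +2; each star adds +2
Total: 10 + 2 + 2 = 14 states


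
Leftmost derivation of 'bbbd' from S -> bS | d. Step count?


Derivation: S => bS => bbS => bbbS => bbbd
Steps: 4


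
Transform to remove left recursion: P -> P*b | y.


Left-recursive alternatives: P*b; non-recursive: y
Introduce P': P -> yP', P' -> *bP' | ε


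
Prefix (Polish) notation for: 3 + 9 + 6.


left-to-right (same/higher precedence on left): tree is (+ (+ 3 9) 6)
Prefix: + + 3 9 6


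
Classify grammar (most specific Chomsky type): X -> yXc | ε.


Single nonterminal LHS, but y^n c^n is not regular
Classification: Type 2 (Context-Free)


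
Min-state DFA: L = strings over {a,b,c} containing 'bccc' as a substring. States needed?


KMP-style automaton: 4 progress states + 1 absorbing accept = 5
Minimal DFA: 5 states


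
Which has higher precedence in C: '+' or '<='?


'+' is additive (level 9); '<=' is relational (level 7)
Higher level binds tighter
'+' has higher precedence than '<='


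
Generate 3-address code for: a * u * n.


Break into single-operator statements:
t1 = a * u
t2 = t1 * n


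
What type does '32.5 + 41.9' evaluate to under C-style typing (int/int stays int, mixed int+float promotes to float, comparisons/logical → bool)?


Operand types: float + float
Rule: mixed int/float promotes to float; int/int stays int
Result type: float


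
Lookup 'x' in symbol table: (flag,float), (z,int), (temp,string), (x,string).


Lookup 'x' → type string


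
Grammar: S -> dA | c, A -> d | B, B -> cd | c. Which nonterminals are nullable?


A nonterminal is nullable iff some alternative derives ε (directly, or every symbol in it is nullable)
Nullable: {}


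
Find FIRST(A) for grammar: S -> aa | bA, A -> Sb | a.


Per alternative of A: FIRST(Sb) = {a, b}; FIRST(a) = {a}
FIRST(A) = {a, b}


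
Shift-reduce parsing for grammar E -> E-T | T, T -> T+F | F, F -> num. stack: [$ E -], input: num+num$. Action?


no handle ('E-' is not any RHS); shift 'num'
Action: shift


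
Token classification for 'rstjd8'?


Pattern: letter/underscore followed by alphanumerics, not a keyword
Type: IDENTIFIER


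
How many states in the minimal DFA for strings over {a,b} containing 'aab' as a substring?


KMP-style automaton: 3 progress states + 1 absorbing accept = 4
Minimal DFA: 4 states


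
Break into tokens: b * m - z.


Scan left to right, longest-match per lexeme
Tokens: ID(b), OP(*), ID(m), OP(-), ID(z)


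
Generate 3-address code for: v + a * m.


Break into single-operator statements:
t1 = a * m
t2 = v + t1


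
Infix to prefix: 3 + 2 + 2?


left-to-right (same/higher precedence on left): tree is (+ (+ 3 2) 2)
Prefix: + + 3 2 2


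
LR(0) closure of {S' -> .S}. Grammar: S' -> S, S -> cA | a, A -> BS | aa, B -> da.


Start: S' -> .S
For each item with dot before a nonterminal B, add B -> .γ for every B-production
Closure: [S' -> .S, S -> .cA, S -> .a]


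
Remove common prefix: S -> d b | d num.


Common prefix: 'd'
Factored: S -> d S', S' -> b | num


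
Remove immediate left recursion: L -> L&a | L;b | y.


Left-recursive alternatives: L&a, L;b; non-recursive: y
Introduce L': L -> yL', L' -> &aL' | ;bL' | ε


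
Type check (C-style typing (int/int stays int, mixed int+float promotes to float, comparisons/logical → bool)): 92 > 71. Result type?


Operand types: int > int
Rule: comparison yields bool
Result type: bool


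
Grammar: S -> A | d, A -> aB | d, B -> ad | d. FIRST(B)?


Per alternative of B: FIRST(ad) = {a}; FIRST(d) = {d}
FIRST(B) = {a, d}


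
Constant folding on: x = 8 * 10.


8 * 10 = 80 at compile time
Optimized: x = 80


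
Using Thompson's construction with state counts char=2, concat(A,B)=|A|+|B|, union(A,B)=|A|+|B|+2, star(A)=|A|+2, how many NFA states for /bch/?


Syntax tree has 3 char leaf(s), 0 union(s), 0 star(s)
chars contribute 3×2 = 6; each union adds +2; each star adds +2
Total: 6 + 0 + 0 = 6 states


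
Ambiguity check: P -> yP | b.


right-linear, alternatives start with distinct terminals 'y' vs 'b': unique leftmost derivation
Unambiguous


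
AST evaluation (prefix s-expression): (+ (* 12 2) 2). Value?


Evaluate inner: (* 12 2) = 24
Evaluate root: (+ 24 2) = 26
Result: 26


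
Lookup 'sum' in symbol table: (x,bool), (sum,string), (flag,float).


Lookup 'sum' → type string


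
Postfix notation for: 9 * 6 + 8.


Left to right (same or higher precedence on left)
Postfix: 9 6 * 8 +


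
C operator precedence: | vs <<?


'<<' is shift (level 8); '|' is bitwise OR (level 3)
Higher level binds tighter
'<<' has higher precedence than '|'


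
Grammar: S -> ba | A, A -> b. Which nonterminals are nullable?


A nonterminal is nullable iff some alternative derives ε (directly, or every symbol in it is nullable)
Nullable: {}


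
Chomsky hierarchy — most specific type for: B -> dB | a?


Right-linear: every RHS is a terminal or a terminal followed by one nonterminal
Classification: Type 3 (Regular)


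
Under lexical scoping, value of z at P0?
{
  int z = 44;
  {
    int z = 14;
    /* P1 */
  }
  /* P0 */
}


z declared in the same block as P0
z = 44


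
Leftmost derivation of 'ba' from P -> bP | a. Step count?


Derivation: P => bP => ba
Steps: 2


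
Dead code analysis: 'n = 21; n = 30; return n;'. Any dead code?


first assignment to n is overwritten before any read
Dead: 'n = 21'


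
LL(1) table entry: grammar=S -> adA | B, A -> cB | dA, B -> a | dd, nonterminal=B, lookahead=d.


For [B, d]: 'd' ∈ FIRST(dd)
Entry: B -> dd


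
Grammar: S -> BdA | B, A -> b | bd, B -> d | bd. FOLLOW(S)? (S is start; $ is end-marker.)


$ ∈ FOLLOW(S). For each A -> αBβ: add FIRST(β)\{ε} to FOLLOW(B); if β nullable, add FOLLOW(A).
FOLLOW(S) = {$}


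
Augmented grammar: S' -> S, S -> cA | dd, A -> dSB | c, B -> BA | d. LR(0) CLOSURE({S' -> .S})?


Start: S' -> .S
For each item with dot before a nonterminal B, add B -> .γ for every B-production
Closure: [S' -> .S, S -> .cA, S -> .dd]


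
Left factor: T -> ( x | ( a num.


Common prefix: '('
Factored: T -> ( T', T' -> x | a num


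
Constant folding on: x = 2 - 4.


2 - 4 = -2 at compile time
Optimized: x = -2


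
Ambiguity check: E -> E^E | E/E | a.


'a^a/a' has two parse trees (no precedence encoded between ^ and /)
Ambiguous


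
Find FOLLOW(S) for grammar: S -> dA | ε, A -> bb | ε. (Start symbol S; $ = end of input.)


$ ∈ FOLLOW(S). For each A -> αBβ: add FIRST(β)\{ε} to FOLLOW(B); if β nullable, add FOLLOW(A).
FOLLOW(S) = {$}


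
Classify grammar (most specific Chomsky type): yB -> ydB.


LHS has context (more than one symbol) and |LHS| ≤ |RHS|
Classification: Type 1 (Context-Sensitive)


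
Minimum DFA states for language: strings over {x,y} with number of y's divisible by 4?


Track (count of y) mod 4: states 0..3, accept at 0
Minimal DFA: 4 states


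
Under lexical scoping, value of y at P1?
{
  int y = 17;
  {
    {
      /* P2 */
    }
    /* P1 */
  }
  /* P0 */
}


P1's block does not declare y; resolves to the enclosing declaration at depth 0
y = 17


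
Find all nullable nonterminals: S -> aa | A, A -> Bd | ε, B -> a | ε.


A nonterminal is nullable iff some alternative derives ε (directly, or every symbol in it is nullable)
Nullable: {A, B, S}


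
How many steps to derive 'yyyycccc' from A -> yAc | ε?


Derivation: A => yAc => yyAcc => yyyAccc => yyyyAcccc => yyyycccc
Steps: 5


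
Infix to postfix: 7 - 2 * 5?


* has higher precedence, evaluate 2*5 first
Postfix: 7 2 5 * -


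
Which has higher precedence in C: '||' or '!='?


'!=' is equality (level 6); '||' is logical OR (level 1)
Higher level binds tighter
'!=' has higher precedence than '||'


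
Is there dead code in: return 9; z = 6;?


statement follows a return and is unreachable
Dead: 'z = 6'


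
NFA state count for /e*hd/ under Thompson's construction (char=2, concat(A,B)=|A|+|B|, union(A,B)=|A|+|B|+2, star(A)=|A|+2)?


Syntax tree has 3 char leaf(s), 0 union(s), 1 star(s)
chars contribute 3×2 = 6; each union adds +2; each star adds +2
Total: 6 + 0 + 2 = 8 states


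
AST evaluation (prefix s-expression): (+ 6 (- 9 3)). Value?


Evaluate inner: (- 9 3) = 6
Evaluate root: (+ 6 6) = 12
Result: 12


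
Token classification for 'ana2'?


Pattern: letter/underscore followed by alphanumerics, not a keyword
Type: IDENTIFIER


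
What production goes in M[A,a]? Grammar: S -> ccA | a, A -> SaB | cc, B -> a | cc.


For [A, a]: 'a' ∈ FIRST(SaB)
Entry: A -> SaB


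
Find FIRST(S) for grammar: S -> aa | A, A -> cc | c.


Per alternative of S: FIRST(aa) = {a}; FIRST(A) = {c}
FIRST(S) = {a, c}


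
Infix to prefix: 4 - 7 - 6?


left-to-right (same/higher precedence on left): tree is (- (- 4 7) 6)
Prefix: - - 4 7 6


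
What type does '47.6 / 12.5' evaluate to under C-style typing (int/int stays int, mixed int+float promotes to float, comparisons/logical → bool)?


Operand types: float / float
Rule: mixed int/float promotes to float; int/int stays int
Result type: float


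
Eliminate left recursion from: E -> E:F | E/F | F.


Left-recursive alternatives: E:F, E/F; non-recursive: F
Introduce E': E -> FE', E' -> :FE' | /FE' | ε


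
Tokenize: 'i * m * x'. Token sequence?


Scan left to right, longest-match per lexeme
Tokens: ID(i), OP(*), ID(m), OP(*), ID(x)


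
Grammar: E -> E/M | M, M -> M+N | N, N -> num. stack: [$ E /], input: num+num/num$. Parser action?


no handle ('E/' is not any RHS); shift 'num'
Action: shift


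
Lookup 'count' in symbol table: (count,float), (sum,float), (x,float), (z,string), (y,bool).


Lookup 'count' → type float


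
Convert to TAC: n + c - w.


Break into single-operator statements:
t1 = n + c
t2 = t1 - w


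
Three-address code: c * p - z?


Break into single-operator statements:
t1 = c * p
t2 = t1 - z


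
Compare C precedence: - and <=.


'-' is additive (level 9); '<=' is relational (level 7)
Higher level binds tighter
'-' has higher precedence than '<='


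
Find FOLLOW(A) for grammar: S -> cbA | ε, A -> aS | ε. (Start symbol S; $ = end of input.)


$ ∈ FOLLOW(S). For each A -> αBβ: add FIRST(β)\{ε} to FOLLOW(B); if β nullable, add FOLLOW(A).
FOLLOW(A) = {$}


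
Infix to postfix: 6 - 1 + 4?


Left to right (same or higher precedence on left)
Postfix: 6 1 - 4 +


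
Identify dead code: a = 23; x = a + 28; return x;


a is read by x's definition; x is returned
No dead code


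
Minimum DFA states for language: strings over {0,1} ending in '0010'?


Track the longest suffix of input matching a prefix of '0010': 5 classes (prefixes of length 0..4)
Minimal DFA: 5 states


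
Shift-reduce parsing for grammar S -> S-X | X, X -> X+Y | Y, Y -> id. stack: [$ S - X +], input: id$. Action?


no handle; shift 'id'
Action: shift


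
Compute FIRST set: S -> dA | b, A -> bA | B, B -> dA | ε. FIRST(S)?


Per alternative of S: FIRST(dA) = {d}; FIRST(b) = {b}
FIRST(S) = {b, d}


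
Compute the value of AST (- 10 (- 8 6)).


Evaluate inner: (- 8 6) = 2
Evaluate root: (- 10 2) = 8
Result: 8


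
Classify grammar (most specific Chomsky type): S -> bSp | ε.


Single nonterminal LHS, but b^n p^n is not regular
Classification: Type 2 (Context-Free)


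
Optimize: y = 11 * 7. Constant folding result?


11 * 7 = 77 at compile time
Optimized: y = 77


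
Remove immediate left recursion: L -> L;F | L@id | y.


Left-recursive alternatives: L;F, L@id; non-recursive: y
Introduce L': L -> yL', L' -> ;FL' | @idL' | ε


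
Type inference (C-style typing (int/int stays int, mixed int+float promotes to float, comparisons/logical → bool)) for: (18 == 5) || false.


Operand types: bool || bool
Rule: logical operators take bool operands and yield bool
Result type: bool


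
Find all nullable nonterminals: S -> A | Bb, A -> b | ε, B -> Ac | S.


A nonterminal is nullable iff some alternative derives ε (directly, or every symbol in it is nullable)
Nullable: {A, B, S}


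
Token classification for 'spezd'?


Pattern: letter/underscore followed by alphanumerics, not a keyword
Type: IDENTIFIER


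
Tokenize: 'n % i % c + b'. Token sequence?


Scan left to right, longest-match per lexeme
Tokens: ID(n), OP(%), ID(i), OP(%), ID(c), OP(+), ID(b)


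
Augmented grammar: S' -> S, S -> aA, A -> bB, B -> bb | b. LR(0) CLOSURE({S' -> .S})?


Start: S' -> .S
For each item with dot before a nonterminal B, add B -> .γ for every B-production
Closure: [S' -> .S, S -> .aA]


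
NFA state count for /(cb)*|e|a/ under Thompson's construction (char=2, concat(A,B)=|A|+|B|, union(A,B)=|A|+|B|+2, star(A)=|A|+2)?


Syntax tree has 4 char leaf(s), 2 union(s), 1 star(s)
chars contribute 4×2 = 8; each union adds +2; each star adds +2
Total: 8 + 4 + 2 = 14 states


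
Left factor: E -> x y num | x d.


Common prefix: 'x'
Factored: E -> x E', E' -> y num | d


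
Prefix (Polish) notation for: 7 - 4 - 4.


left-to-right (same/higher precedence on left): tree is (- (- 7 4) 4)
Prefix: - - 7 4 4


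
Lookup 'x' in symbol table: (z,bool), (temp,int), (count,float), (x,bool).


Lookup 'x' → type bool


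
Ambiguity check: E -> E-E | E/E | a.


'a-a/a' has two parse trees (no precedence encoded between - and /)
Ambiguous


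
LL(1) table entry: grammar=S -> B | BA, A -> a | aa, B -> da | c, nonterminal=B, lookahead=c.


For [B, c]: 'c' ∈ FIRST(c)
Entry: B -> c


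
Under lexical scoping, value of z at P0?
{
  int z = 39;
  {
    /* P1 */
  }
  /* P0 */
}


z declared in the same block as P0
z = 39


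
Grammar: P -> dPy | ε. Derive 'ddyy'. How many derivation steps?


Derivation: P => dPy => ddPyy => ddyy
Steps: 3


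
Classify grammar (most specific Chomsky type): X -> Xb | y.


Left-linear: every RHS is a terminal or one nonterminal followed by a terminal
Classification: Type 3 (Regular)


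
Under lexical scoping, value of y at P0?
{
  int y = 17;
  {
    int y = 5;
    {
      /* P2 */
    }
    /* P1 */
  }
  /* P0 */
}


y declared in the same block as P0
y = 17


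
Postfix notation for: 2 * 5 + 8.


Left to right (same or higher precedence on left)
Postfix: 2 5 * 8 +


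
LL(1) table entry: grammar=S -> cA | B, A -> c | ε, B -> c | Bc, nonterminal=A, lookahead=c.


For [A, c]: 'c' ∈ FIRST(c)
Entry: A -> c


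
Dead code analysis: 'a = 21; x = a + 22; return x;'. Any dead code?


a is read by x's definition; x is returned
No dead code


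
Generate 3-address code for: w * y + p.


Break into single-operator statements:
t1 = w * y
t2 = t1 + p


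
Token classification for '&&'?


Pattern: operator symbol
Type: OPERATOR


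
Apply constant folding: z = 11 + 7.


11 + 7 = 18 at compile time
Optimized: z = 18


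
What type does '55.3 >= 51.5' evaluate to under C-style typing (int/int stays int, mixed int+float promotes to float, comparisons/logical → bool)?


Operand types: float >= float
Rule: comparison yields bool
Result type: bool


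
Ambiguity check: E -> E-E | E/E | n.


'n-n/n' has two parse trees (no precedence encoded between - and /)
Ambiguous


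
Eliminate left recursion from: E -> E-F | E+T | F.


Left-recursive alternatives: E-F, E+T; non-recursive: F
Introduce E': E -> FE', E' -> -FE' | +TE' | ε


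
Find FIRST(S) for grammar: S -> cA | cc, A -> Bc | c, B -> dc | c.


Per alternative of S: FIRST(cA) = {c}; FIRST(cc) = {c}
FIRST(S) = {c}


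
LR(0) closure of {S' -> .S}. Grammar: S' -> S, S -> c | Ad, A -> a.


Start: S' -> .S
For each item with dot before a nonterminal B, add B -> .γ for every B-production
Closure: [S' -> .S, S -> .c, S -> .Ad, A -> .a]


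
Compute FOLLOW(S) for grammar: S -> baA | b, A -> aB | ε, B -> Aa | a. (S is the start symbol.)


$ ∈ FOLLOW(S). For each A -> αBβ: add FIRST(β)\{ε} to FOLLOW(B); if β nullable, add FOLLOW(A).
FOLLOW(S) = {$}


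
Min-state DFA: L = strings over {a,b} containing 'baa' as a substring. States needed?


KMP-style automaton: 3 progress states + 1 absorbing accept = 4
Minimal DFA: 4 states


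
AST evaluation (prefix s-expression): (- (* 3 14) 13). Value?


Evaluate inner: (* 3 14) = 42
Evaluate root: (- 42 13) = 29
Result: 29


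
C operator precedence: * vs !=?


'*' is multiplicative (level 10); '!=' is equality (level 6)
Higher level binds tighter
'*' has higher precedence than '!='


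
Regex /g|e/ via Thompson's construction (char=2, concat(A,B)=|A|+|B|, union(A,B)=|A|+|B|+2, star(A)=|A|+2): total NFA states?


Syntax tree has 2 char leaf(s), 1 union(s), 0 star(s)
chars contribute 2×2 = 4; each union adds +2; each star adds +2
Total: 4 + 2 + 0 = 6 states


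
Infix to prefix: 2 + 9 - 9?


left-to-right (same/higher precedence on left): tree is (- (+ 2 9) 9)
Prefix: - + 2 9 9


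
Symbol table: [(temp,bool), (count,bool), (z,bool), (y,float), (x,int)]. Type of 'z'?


Lookup 'z' → type bool


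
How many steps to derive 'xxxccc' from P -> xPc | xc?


Derivation: P => xPc => xxPcc => xxxccc
Steps: 3


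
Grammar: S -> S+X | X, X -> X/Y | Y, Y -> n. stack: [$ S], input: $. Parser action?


start symbol S on stack, input exhausted
Action: accept


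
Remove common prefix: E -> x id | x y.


Common prefix: 'x'
Factored: E -> x E', E' -> id | y


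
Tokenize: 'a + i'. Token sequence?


Scan left to right, longest-match per lexeme
Tokens: ID(a), OP(+), ID(i)


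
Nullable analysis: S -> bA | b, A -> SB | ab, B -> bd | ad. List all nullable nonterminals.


A nonterminal is nullable iff some alternative derives ε (directly, or every symbol in it is nullable)
Nullable: {}


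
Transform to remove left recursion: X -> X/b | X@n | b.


Left-recursive alternatives: X/b, X@n; non-recursive: b
Introduce X': X -> bX', X' -> /bX' | @nX' | ε


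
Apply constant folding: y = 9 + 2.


9 + 2 = 11 at compile time
Optimized: y = 11


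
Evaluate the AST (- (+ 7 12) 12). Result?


Evaluate inner: (+ 7 12) = 19
Evaluate root: (- 19 12) = 7
Result: 7


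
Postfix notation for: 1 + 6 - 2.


Left to right (same or higher precedence on left)
Postfix: 1 6 + 2 -


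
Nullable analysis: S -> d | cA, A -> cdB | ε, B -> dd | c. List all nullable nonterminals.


A nonterminal is nullable iff some alternative derives ε (directly, or every symbol in it is nullable)
Nullable: {A}


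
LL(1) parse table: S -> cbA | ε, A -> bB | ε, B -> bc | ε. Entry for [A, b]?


For [A, b]: 'b' ∈ FIRST(bB)
Entry: A -> bB


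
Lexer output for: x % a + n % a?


Scan left to right, longest-match per lexeme
Tokens: ID(x), OP(%), ID(a), OP(+), ID(n), OP(%), ID(a)


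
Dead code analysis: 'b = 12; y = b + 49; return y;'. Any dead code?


b is read by y's definition; y is returned
No dead code


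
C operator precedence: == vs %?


'%' is multiplicative (level 10); '==' is equality (level 6)
Higher level binds tighter
'%' has higher precedence than '=='


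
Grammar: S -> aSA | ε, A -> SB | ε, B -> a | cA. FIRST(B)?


Per alternative of B: FIRST(a) = {a}; FIRST(cA) = {c}
FIRST(B) = {a, c}


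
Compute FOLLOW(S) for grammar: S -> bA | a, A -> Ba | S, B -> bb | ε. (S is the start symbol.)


$ ∈ FOLLOW(S). For each A -> αBβ: add FIRST(β)\{ε} to FOLLOW(B); if β nullable, add FOLLOW(A).
FOLLOW(S) = {$}


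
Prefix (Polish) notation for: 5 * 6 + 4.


left-to-right (same/higher precedence on left): tree is (+ (* 5 6) 4)
Prefix: + * 5 6 4


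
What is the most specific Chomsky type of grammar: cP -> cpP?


LHS has context (more than one symbol) and |LHS| ≤ |RHS|
Classification: Type 1 (Context-Sensitive)


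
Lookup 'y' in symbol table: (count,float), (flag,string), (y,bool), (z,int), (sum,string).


Lookup 'y' → type bool


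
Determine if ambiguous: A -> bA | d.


right-linear, alternatives start with distinct terminals 'b' vs 'd': unique leftmost derivation
Unambiguous


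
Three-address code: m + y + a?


Break into single-operator statements:
t1 = m + y
t2 = t1 + a


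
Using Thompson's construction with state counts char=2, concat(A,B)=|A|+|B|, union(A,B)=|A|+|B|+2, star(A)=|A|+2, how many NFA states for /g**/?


Syntax tree has 1 char leaf(s), 0 union(s), 2 star(s)
chars contribute 1×2 = 2; each union adds +2; each star adds +2
Total: 2 + 0 + 4 = 6 states


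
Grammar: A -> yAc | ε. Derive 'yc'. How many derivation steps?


Derivation: A => yAc => yc
Steps: 2


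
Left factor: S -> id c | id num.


Common prefix: 'id'
Factored: S -> id S', S' -> c | num


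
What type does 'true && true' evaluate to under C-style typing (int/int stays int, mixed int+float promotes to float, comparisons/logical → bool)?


Operand types: bool && bool
Rule: logical operators take bool operands and yield bool
Result type: bool


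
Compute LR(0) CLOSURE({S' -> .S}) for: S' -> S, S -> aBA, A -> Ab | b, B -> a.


Start: S' -> .S
For each item with dot before a nonterminal B, add B -> .γ for every B-production
Closure: [S' -> .S, S -> .aBA]


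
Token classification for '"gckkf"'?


Pattern: double-quoted sequence
Type: STRING_LITERAL


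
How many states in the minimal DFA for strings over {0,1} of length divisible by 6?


Track length mod 6: states 0..5, accept at 0
Minimal DFA: 6 states


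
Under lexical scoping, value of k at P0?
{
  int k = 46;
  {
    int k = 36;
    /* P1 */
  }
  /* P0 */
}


k declared in the same block as P0
k = 46


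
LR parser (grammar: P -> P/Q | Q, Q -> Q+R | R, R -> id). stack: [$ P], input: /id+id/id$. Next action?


shift '/' to continue P -> P/Q
Action: shift


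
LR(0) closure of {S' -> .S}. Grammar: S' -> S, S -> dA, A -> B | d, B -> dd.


Start: S' -> .S
For each item with dot before a nonterminal B, add B -> .γ for every B-production
Closure: [S' -> .S, S -> .dA]


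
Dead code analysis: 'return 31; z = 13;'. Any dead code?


statement follows a return and is unreachable
Dead: 'z = 13'


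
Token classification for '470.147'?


Pattern: digits with a decimal point
Type: FLOAT_LITERAL


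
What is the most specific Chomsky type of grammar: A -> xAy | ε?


Single nonterminal LHS, but x^n y^n is not regular
Classification: Type 2 (Context-Free)


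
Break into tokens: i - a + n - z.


Scan left to right, longest-match per lexeme
Tokens: ID(i), OP(-), ID(a), OP(+), ID(n), OP(-), ID(z)


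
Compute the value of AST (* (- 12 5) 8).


Evaluate inner: (- 12 5) = 7
Evaluate root: (* 7 8) = 56
Result: 56


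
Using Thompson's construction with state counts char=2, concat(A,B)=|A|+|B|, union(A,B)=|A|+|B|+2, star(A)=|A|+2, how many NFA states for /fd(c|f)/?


Syntax tree has 4 char leaf(s), 1 union(s), 0 star(s)
chars contribute 4×2 = 8; each union adds +2; each star adds +2
Total: 8 + 2 + 0 = 10 states


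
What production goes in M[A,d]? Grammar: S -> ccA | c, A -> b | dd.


For [A, d]: 'd' ∈ FIRST(dd)
Entry: A -> dd


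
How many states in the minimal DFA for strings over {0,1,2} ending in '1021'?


Track the longest suffix of input matching a prefix of '1021': 5 classes (prefixes of length 0..4)
Minimal DFA: 5 states


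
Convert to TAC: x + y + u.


Break into single-operator statements:
t1 = x + y
t2 = t1 + u


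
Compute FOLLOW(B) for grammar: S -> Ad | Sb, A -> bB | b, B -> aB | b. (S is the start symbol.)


$ ∈ FOLLOW(S). For each A -> αBβ: add FIRST(β)\{ε} to FOLLOW(B); if β nullable, add FOLLOW(A).
FOLLOW(B) = {d}


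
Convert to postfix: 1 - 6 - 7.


Left to right (same or higher precedence on left)
Postfix: 1 6 - 7 -


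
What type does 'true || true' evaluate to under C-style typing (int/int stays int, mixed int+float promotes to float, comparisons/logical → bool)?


Operand types: bool || bool
Rule: logical operators take bool operands and yield bool
Result type: bool


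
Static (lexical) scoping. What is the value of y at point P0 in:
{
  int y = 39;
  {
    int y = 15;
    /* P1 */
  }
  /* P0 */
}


y declared in the same block as P0
y = 39


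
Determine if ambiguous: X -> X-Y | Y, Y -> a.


precedence layered via separate nonterminal Y: deterministic
Unambiguous


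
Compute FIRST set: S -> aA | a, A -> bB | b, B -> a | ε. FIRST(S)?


Per alternative of S: FIRST(aA) = {a}; FIRST(a) = {a}
FIRST(S) = {a}


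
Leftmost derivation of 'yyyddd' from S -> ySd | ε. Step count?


Derivation: S => ySd => yySdd => yyySddd => yyyddd
Steps: 4


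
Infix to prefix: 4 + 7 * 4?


'*' binds tighter: tree is (+ 4 (* 7 4))
Prefix: + 4 * 7 4


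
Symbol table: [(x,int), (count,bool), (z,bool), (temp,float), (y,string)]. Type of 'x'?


Lookup 'x' → type int


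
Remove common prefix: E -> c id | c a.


Common prefix: 'c'
Factored: E -> c E', E' -> id | a


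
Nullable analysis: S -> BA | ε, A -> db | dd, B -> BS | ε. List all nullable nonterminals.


A nonterminal is nullable iff some alternative derives ε (directly, or every symbol in it is nullable)
Nullable: {B, S}


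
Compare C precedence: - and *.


'*' is multiplicative (level 10); '-' is additive (level 9)
Higher level binds tighter
'*' has higher precedence than '-'


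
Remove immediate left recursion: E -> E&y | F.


Left-recursive alternatives: E&y; non-recursive: F
Introduce E': E -> FE', E' -> &yE' | ε


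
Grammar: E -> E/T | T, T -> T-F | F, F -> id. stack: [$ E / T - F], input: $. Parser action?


handle 'T-F' on top
Action: reduce (T -> T-F)


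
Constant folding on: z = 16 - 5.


16 - 5 = 11 at compile time
Optimized: z = 11


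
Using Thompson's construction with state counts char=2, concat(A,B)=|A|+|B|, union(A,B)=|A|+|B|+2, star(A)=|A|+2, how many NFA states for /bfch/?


Syntax tree has 4 char leaf(s), 0 union(s), 0 star(s)
chars contribute 4×2 = 8; each union adds +2; each star adds +2
Total: 8 + 0 + 0 = 8 states


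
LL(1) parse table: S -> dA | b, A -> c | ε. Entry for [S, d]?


For [S, d]: 'd' ∈ FIRST(dA)
Entry: S -> dA


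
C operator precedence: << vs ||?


'<<' is shift (level 8); '||' is logical OR (level 1)
Higher level binds tighter
'<<' has higher precedence than '||'


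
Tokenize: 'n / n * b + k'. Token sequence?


Scan left to right, longest-match per lexeme
Tokens: ID(n), OP(/), ID(n), OP(*), ID(b), OP(+), ID(k)


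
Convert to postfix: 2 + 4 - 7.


Left to right (same or higher precedence on left)
Postfix: 2 4 + 7 -


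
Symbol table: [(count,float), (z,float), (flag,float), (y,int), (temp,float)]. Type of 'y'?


Lookup 'y' → type int


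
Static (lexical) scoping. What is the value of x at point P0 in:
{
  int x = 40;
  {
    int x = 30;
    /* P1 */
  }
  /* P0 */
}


x declared in the same block as P0
x = 40


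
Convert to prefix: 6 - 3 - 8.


left-to-right (same/higher precedence on left): tree is (- (- 6 3) 8)
Prefix: - - 6 3 8


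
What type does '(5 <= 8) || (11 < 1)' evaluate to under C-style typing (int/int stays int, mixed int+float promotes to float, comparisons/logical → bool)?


Operand types: bool || bool
Rule: logical operators take bool operands and yield bool
Result type: bool


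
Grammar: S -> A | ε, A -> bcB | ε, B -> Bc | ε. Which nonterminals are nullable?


A nonterminal is nullable iff some alternative derives ε (directly, or every symbol in it is nullable)
Nullable: {A, B, S}
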